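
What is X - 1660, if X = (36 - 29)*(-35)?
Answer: -1905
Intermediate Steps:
X = -245 (X = 7*(-35) = -245)
X - 1660 = -245 - 1660 = -1905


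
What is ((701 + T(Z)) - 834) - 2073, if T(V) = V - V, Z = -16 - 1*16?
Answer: -2206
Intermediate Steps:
Z = -32 (Z = -16 - 16 = -32)
T(V) = 0
((701 + T(Z)) - 834) - 2073 = ((701 + 0) - 834) - 2073 = (701 - 834) - 2073 = -133 - 2073 = -2206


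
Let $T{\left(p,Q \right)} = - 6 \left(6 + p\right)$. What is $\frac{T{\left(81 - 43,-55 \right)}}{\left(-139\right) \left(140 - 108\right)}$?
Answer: $\frac{33}{556} \approx 0.059353$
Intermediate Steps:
$T{\left(p,Q \right)} = -36 - 6 p$
$\frac{T{\left(81 - 43,-55 \right)}}{\left(-139\right) \left(140 - 108\right)} = \frac{-36 - 6 \left(81 - 43\right)}{\left(-139\right) \left(140 - 108\right)} = \frac{-36 - 6 \left(81 - 43\right)}{\left(-139\right) 32} = \frac{-36 - 228}{-4448} = \left(-36 - 228\right) \left(- \frac{1}{4448}\right) = \left(-264\right) \left(- \frac{1}{4448}\right) = \frac{33}{556}$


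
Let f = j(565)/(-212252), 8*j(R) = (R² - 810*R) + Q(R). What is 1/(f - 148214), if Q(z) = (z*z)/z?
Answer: -424504/62917401391 ≈ -6.7470e-6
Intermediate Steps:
Q(z) = z (Q(z) = z²/z = z)
j(R) = -809*R/8 + R²/8 (j(R) = ((R² - 810*R) + R)/8 = (R² - 809*R)/8 = -809*R/8 + R²/8)
f = 34465/424504 (f = ((⅛)*565*(-809 + 565))/(-212252) = ((⅛)*565*(-244))*(-1/212252) = -34465/2*(-1/212252) = 34465/424504 ≈ 0.081189)
1/(f - 148214) = 1/(34465/424504 - 148214) = 1/(-62917401391/424504) = -424504/62917401391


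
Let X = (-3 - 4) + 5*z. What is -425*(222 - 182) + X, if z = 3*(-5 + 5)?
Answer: -17007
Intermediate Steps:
z = 0 (z = 3*0 = 0)
X = -7 (X = (-3 - 4) + 5*0 = -7 + 0 = -7)
-425*(222 - 182) + X = -425*(222 - 182) - 7 = -425*40 - 7 = -17000 - 7 = -17007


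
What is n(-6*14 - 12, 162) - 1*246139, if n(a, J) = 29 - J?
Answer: -246272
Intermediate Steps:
n(-6*14 - 12, 162) - 1*246139 = (29 - 1*162) - 1*246139 = (29 - 162) - 246139 = -133 - 246139 = -246272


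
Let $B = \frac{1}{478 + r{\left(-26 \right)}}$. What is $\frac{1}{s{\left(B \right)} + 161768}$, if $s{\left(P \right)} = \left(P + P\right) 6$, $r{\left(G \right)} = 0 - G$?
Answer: $\frac{42}{6794257} \approx 6.1817 \cdot 10^{-6}$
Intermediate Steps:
$r{\left(G \right)} = - G$
$B = \frac{1}{504}$ ($B = \frac{1}{478 - -26} = \frac{1}{478 + 26} = \frac{1}{504} \approx 0.0019841$)
$s{\left(P \right)} = 12 P$ ($s{\left(P \right)} = 2 P 6 = 12 P$)
$\frac{1}{s{\left(B \right)} + 161768} = \frac{1}{12 \cdot \frac{1}{504} + 161768} = \frac{1}{\frac{1}{42} + 161768} = \frac{1}{\frac{6794257}{42}} = \frac{42}{6794257}$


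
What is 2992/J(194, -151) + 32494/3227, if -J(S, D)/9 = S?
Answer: 3362810/402453 ≈ 8.3558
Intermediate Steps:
J(S, D) = -9*S
2992/J(194, -151) + 32494/3227 = 2992/((-9*194)) + 32494/3227 = 2992/(-1746) + 32494*(1/3227) = 2992*(-1/1746) + 4642/461 = -1496/873 + 4642/461 = 3362810/402453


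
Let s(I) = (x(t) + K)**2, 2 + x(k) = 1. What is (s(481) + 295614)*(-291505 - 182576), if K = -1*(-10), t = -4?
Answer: -140183381295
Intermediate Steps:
x(k) = -1 (x(k) = -2 + 1 = -1)
K = 10
s(I) = 81 (s(I) = (-1 + 10)**2 = 9**2 = 81)
(s(481) + 295614)*(-291505 - 182576) = (81 + 295614)*(-291505 - 182576) = 295695*(-474081) = -140183381295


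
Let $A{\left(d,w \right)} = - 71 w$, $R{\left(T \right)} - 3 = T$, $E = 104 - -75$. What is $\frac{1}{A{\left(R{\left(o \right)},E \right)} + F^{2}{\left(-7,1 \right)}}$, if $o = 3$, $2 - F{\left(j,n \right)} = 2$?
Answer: $- \frac{1}{12709} \approx -7.8684 \cdot 10^{-5}$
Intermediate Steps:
$F{\left(j,n \right)} = 0$ ($F{\left(j,n \right)} = 2 - 2 = 0$)
$E = 179$ ($E = 104 + 75 = 179$)
$R{\left(T \right)} = 3 + T$
$\frac{1}{A{\left(R{\left(o \right)},E \right)} + F^{2}{\left(-7,1 \right)}} = \frac{1}{\left(-71\right) 179 + 0^{2}} = \frac{1}{-12709 + 0} = \frac{1}{-12709} = - \frac{1}{12709}$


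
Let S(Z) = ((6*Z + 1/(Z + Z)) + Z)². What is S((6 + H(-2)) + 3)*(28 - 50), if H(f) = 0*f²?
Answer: -14170475/162 ≈ -87472.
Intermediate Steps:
H(f) = 0
S(Z) = (1/(2*Z) + 7*Z)² (S(Z) = ((6*Z + 1/(2*Z)) + Z)² = ((1/(2*Z) + 6*Z) + Z)² = (1/(2*Z) + 7*Z)²)
S((6 + H(-2)) + 3)*(28 - 50) = ((1 + 14*((6 + 0) + 3)²)²/(4*((6 + 0) + 3)²))*(28 - 50) = ((1 + 14*(6 + 3)²)²/(4*(6 + 3)²))*(-22) = ((¼)*(1 + 14*9²)²/9²)*(-22) = ((¼)*(1/81)*(1 + 14*81)²)*(-22) = ((¼)*(1/81)*(1 + 1134)²)*(-22) = ((¼)*(1/81)*1135²)*(-22) = ((¼)*(1/81)*1288225)*(-22) = (1288225/324)*(-22) = -14170475/162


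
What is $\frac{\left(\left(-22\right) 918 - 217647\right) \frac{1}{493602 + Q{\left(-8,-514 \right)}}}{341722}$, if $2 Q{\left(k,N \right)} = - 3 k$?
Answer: $- \frac{8809}{6247361604} \approx -1.41 \cdot 10^{-6}$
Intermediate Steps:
$Q{\left(k,N \right)} = - \frac{3 k}{2}$ ($Q{\left(k,N \right)} = \frac{\left(-3\right) k}{2} = - \frac{3 k}{2}$)
$\frac{\left(\left(-22\right) 918 - 217647\right) \frac{1}{493602 + Q{\left(-8,-514 \right)}}}{341722} = \frac{\left(\left(-22\right) 918 - 217647\right) \frac{1}{493602 - -12}}{341722} = \frac{-20196 - 217647}{493602 + 12} \cdot \frac{1}{341722} = - \frac{237843}{493614} \cdot \frac{1}{341722} = \left(-237843\right) \frac{1}{493614} \cdot \frac{1}{341722} = \left(- \frac{8809}{18282}\right) \frac{1}{341722} = - \frac{8809}{6247361604}$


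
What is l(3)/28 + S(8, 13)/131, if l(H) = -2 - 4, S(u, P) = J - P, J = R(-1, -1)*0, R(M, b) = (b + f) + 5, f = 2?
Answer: -575/1834 ≈ -0.31352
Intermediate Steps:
R(M, b) = 7 + b (R(M, b) = (b + 2) + 5 = (2 + b) + 5 = 7 + b)
J = 0 (J = (7 - 1)*0 = 6*0 = 0)
S(u, P) = -P (S(u, P) = 0 - P = -P)
l(H) = -6
l(3)/28 + S(8, 13)/131 = -6/28 - 1*13/131 = -6*1/28 - 13*1/131 = -3/14 - 13/131 = -575/1834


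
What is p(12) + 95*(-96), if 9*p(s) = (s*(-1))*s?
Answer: -9136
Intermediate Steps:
p(s) = -s²/9 (p(s) = ((s*(-1))*s)/9 = ((-s)*s)/9 = (-s²)/9 = -s²/9)
p(12) + 95*(-96) = -⅑*12² + 95*(-96) = -⅑*144 - 9120 = -16 - 9120 = -9136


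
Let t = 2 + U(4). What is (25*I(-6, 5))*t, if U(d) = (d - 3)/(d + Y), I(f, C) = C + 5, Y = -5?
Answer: 250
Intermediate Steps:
I(f, C) = 5 + C
U(d) = (-3 + d)/(-5 + d) (U(d) = (d - 3)/(d - 5) = (-3 + d)/(-5 + d))
t = 1 (t = 2 + (-3 + 4)/(-5 + 4) = 2 + 1/(-1) = 2 - 1*1 = 2 - 1 = 1)
(25*I(-6, 5))*t = (25*(5 + 5))*1 = (25*10)*1 = 250*1 = 250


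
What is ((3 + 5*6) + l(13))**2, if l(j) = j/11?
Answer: 141376/121 ≈ 1168.4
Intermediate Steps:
l(j) = j/11 (l(j) = j*(1/11) = j/11)
((3 + 5*6) + l(13))**2 = ((3 + 5*6) + (1/11)*13)**2 = ((3 + 30) + 13/11)**2 = (33 + 13/11)**2 = (376/11)**2 = 141376/121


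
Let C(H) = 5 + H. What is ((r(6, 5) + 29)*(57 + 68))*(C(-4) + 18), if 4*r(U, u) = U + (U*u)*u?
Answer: 161500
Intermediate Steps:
r(U, u) = U/4 + U*u**2/4 (r(U, u) = (U + (U*u)*u)/4 = (U + U*u**2)/4 = U/4 + U*u**2/4)
((r(6, 5) + 29)*(57 + 68))*(C(-4) + 18) = (((1/4)*6*(1 + 5**2) + 29)*(57 + 68))*((5 - 4) + 18) = (((1/4)*6*(1 + 25) + 29)*125)*(1 + 18) = (((1/4)*6*26 + 29)*125)*19 = ((39 + 29)*125)*19 = (68*125)*19 = 8500*19 = 161500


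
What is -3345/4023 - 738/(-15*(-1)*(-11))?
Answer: 268561/73755 ≈ 3.6413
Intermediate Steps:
-3345/4023 - 738/(-15*(-1)*(-11)) = -3345*1/4023 - 738/(15*(-11)) = -1115/1341 - 738/(-165) = -1115/1341 - 738*(-1/165) = -1115/1341 + 246/55 = 268561/73755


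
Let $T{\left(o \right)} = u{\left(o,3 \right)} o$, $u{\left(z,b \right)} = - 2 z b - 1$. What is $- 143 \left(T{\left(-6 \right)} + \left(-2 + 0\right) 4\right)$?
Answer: $31174$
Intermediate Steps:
$u{\left(z,b \right)} = -1 - 2 b z$ ($u{\left(z,b \right)} = - 2 b z - 1 = -1 - 2 b z$)
$T{\left(o \right)} = o \left(-1 - 6 o\right)$ ($T{\left(o \right)} = \left(-1 - 6 o\right) o = o \left(-1 - 6 o\right)$)
$- 143 \left(T{\left(-6 \right)} + \left(-2 + 0\right) 4\right) = - 143 \left(\left(-1\right) \left(-6\right) \left(1 + 6 \left(-6\right)\right) + \left(-2 + 0\right) 4\right) = - 143 \left(\left(-1\right) \left(-6\right) \left(1 - 36\right) - 8\right) = - 143 \left(\left(-1\right) \left(-6\right) \left(-35\right) - 8\right) = - 143 \left(-210 - 8\right) = \left(-143\right) \left(-218\right) = 31174$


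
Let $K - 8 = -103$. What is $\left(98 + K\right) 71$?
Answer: $213$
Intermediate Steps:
$K = -95$ ($K = 8 - 103 = -95$)
$\left(98 + K\right) 71 = \left(98 - 95\right) 71 = 3 \cdot 71 = 213$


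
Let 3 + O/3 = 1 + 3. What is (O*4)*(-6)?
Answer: -72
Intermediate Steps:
O = 3 (O = -9 + 3*(1 + 3) = -9 + 3*4 = -9 + 12 = 3)
(O*4)*(-6) = (3*4)*(-6) = 12*(-6) = -72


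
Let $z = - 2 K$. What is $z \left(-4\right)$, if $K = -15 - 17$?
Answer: $-256$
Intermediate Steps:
$K = -32$ ($K = -15 - 17 = -32$)
$z = 64$ ($z = \left(-2\right) \left(-32\right) = 64$)
$z \left(-4\right) = 64 \left(-4\right) = -256$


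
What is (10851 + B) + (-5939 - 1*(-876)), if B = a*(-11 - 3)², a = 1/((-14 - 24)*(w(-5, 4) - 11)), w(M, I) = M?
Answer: 879825/152 ≈ 5788.3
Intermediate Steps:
a = 1/608 (a = 1/((-14 - 24)*(-5 - 11)) = 1/(-38*(-16)) = 1/608 ≈ 0.0016447)
B = 49/152 (B = (-11 - 3)²/608 = (1/608)*(-14)² = (1/608)*196 = 49/152 ≈ 0.32237)
(10851 + B) + (-5939 - 1*(-876)) = (10851 + 49/152) + (-5939 - 1*(-876)) = 1649401/152 + (-5939 + 876) = 1649401/152 - 5063 = 879825/152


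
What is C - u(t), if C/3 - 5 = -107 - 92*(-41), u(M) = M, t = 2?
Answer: 11008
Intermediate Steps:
C = 11010 (C = 15 + 3*(-107 - 92*(-41)) = 15 + 3*(-107 + 3772) = 15 + 3*3665 = 15 + 10995 = 11010)
C - u(t) = 11010 - 1*2 = 11010 - 2 = 11008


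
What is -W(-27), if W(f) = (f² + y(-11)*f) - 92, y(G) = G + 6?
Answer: -772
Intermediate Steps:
y(G) = 6 + G
W(f) = -92 + f² - 5*f (W(f) = (f² + (6 - 11)*f) - 92 = (f² - 5*f) - 92 = -92 + f² - 5*f)
-W(-27) = -(-92 + (-27)² - 5*(-27)) = -(-92 + 729 + 135) = -1*772 = -772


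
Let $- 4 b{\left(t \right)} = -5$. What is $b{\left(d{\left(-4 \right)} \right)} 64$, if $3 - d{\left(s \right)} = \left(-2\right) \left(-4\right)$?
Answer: $80$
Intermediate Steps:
$d{\left(s \right)} = -5$ ($d{\left(s \right)} = 3 - \left(-2\right) \left(-4\right) = 3 - 8 = -5$)
$b{\left(t \right)} = \frac{5}{4}$ ($b{\left(t \right)} = \left(- \frac{1}{4}\right) \left(-5\right) = \frac{5}{4}$)
$b{\left(d{\left(-4 \right)} \right)} 64 = \frac{5}{4} \cdot 64 = 80$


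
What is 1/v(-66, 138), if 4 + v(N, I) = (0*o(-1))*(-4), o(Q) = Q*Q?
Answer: -¼ ≈ -0.25000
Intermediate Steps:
o(Q) = Q²
v(N, I) = -4 (v(N, I) = -4 + (0*(-1)²)*(-4) = -4 + (0*1)*(-4) = -4 + 0*(-4) = -4 + 0 = -4)
1/v(-66, 138) = 1/(-4) = -¼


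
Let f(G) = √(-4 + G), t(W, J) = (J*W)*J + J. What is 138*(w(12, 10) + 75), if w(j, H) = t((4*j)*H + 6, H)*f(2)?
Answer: 10350 + 6708180*I*√2 ≈ 10350.0 + 9.4868e+6*I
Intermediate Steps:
t(W, J) = J + W*J² (t(W, J) = W*J² + J = J + W*J²)
w(j, H) = I*H*√2*(1 + H*(6 + 4*H*j)) (w(j, H) = (H*(1 + H*((4*j)*H + 6)))*√(-4 + 2) = (H*(1 + H*(4*H*j + 6)))*√(-2) = (H*(1 + H*(6 + 4*H*j)))*(I*√2) = I*H*√2*(1 + H*(6 + 4*H*j)))
138*(w(12, 10) + 75) = 138*(I*10*√2*(1 + 2*10*(3 + 2*10*12)) + 75) = 138*(I*10*√2*(1 + 2*10*(3 + 240)) + 75) = 138*(I*10*√2*(1 + 2*10*243) + 75) = 138*(I*10*√2*(1 + 4860) + 75) = 138*(I*10*√2*4861 + 75) = 138*(48610*I*√2 + 75) = 138*(75 + 48610*I*√2) = 10350 + 6708180*I*√2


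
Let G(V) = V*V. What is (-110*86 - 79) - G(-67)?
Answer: -14028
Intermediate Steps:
G(V) = V**2
(-110*86 - 79) - G(-67) = (-110*86 - 79) - 1*(-67)**2 = (-9460 - 79) - 1*4489 = -9539 - 4489 = -14028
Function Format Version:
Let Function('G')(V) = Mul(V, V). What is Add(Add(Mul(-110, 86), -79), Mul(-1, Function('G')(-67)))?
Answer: -14028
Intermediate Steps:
Function('G')(V) = Pow(V, 2)
Add(Add(Mul(-110, 86), -79), Mul(-1, Function('G')(-67))) = Add(Add(Mul(-110, 86), -79), Mul(-1, Pow(-67, 2))) = Add(Add(-9460, -79), Mul(-1, 4489)) = Add(-9539, -4489) = -14028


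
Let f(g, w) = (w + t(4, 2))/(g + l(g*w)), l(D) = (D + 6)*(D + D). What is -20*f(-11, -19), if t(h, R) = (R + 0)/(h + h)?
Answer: 125/29953 ≈ 0.0041732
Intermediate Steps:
t(h, R) = R/(2*h) (t(h, R) = R/((2*h)) = R*(1/(2*h)) = R/(2*h))
l(D) = 2*D*(6 + D) (l(D) = (6 + D)*(2*D) = 2*D*(6 + D))
f(g, w) = (1/4 + w)/(g + 2*g*w*(6 + g*w)) (f(g, w) = (w + (1/2)*2/4)/(g + 2*(g*w)*(6 + g*w)) = (w + (1/2)*2*(1/4))/(g + 2*g*w*(6 + g*w)) = (w + 1/4)/(g + 2*g*w*(6 + g*w)) = (1/4 + w)/(g + 2*g*w*(6 + g*w)))
-20*f(-11, -19) = -20*(1/4 - 19)/((-11)*(1 + 2*(-19)*(6 - 11*(-19)))) = -(-20)*(-75)/(11*(1 + 2*(-19)*(6 + 209))*4) = -(-20)*(-75)/(11*(1 + 2*(-19)*215)*4) = -(-20)*(-75)/(11*(1 - 8170)*4) = -(-20)*(-75)/(11*(-8169)*4) = -(-20)*(-1)*(-75)/(11*8169*4) = -20*(-25/119812) = 125/29953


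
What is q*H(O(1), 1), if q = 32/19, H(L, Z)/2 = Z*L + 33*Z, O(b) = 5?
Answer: 128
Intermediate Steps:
H(L, Z) = 66*Z + 2*L*Z (H(L, Z) = 2*(Z*L + 33*Z) = 2*(L*Z + 33*Z) = 2*(33*Z + L*Z) = 66*Z + 2*L*Z)
q = 32/19 (q = 32*(1/19) = 32/19 ≈ 1.6842)
q*H(O(1), 1) = 32*(2*1*(33 + 5))/19 = 32*(2*1*38)/19 = (32/19)*76 = 128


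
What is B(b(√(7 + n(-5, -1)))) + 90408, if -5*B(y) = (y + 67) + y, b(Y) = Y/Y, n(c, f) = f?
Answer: 451971/5 ≈ 90394.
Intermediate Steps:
b(Y) = 1
B(y) = -67/5 - 2*y/5 (B(y) = -((y + 67) + y)/5 = -((67 + y) + y)/5 = -(67 + 2*y)/5 = -67/5 - 2*y/5)
B(b(√(7 + n(-5, -1)))) + 90408 = (-67/5 - ⅖*1) + 90408 = (-67/5 - ⅖) + 90408 = -69/5 + 90408 = 451971/5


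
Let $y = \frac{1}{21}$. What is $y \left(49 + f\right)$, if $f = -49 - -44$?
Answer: $\frac{44}{21} \approx 2.0952$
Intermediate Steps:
$y = \frac{1}{21} \approx 0.047619$
$f = -5$ ($f = -49 + 44 = -5$)
$y \left(49 + f\right) = \frac{49 - 5}{21} = \frac{1}{21} \cdot 44 = \frac{44}{21}$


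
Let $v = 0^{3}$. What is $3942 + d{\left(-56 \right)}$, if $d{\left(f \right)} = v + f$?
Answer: $3886$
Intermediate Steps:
$v = 0$
$d{\left(f \right)} = f$ ($d{\left(f \right)} = 0 + f = f$)
$3942 + d{\left(-56 \right)} = 3942 - 56 = 3886$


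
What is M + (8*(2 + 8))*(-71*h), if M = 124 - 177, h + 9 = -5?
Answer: 79467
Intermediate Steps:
h = -14 (h = -9 - 5 = -14)
M = -53
M + (8*(2 + 8))*(-71*h) = -53 + (8*(2 + 8))*(-71*(-14)) = -53 + (8*10)*994 = -53 + 80*994 = -53 + 79520 = 79467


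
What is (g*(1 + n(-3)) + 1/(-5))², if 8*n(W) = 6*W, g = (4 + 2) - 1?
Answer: 16641/400 ≈ 41.602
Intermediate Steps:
g = 5 (g = 6 - 1 = 5)
n(W) = 3*W/4 (n(W) = (6*W)/8 = 3*W/4)
(g*(1 + n(-3)) + 1/(-5))² = (5*(1 + (¾)*(-3)) + 1/(-5))² = (5*(1 - 9/4) - ⅕)² = (5*(-5/4) - ⅕)² = (-25/4 - ⅕)² = (-129/20)² = 16641/400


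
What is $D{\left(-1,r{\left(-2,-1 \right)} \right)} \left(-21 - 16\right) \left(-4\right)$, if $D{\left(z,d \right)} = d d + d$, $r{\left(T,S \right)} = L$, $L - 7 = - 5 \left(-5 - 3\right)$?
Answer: $333888$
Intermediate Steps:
$L = 47$ ($L = 7 - 5 \left(-5 - 3\right) = 7 - -40 = 7 + 40 = 47$)
$r{\left(T,S \right)} = 47$
$D{\left(z,d \right)} = d + d^{2}$ ($D{\left(z,d \right)} = d^{2} + d = d + d^{2}$)
$D{\left(-1,r{\left(-2,-1 \right)} \right)} \left(-21 - 16\right) \left(-4\right) = 47 \left(1 + 47\right) \left(-21 - 16\right) \left(-4\right) = 47 \cdot 48 \left(-37\right) \left(-4\right) = 2256 \left(-37\right) \left(-4\right) = \left(-83472\right) \left(-4\right) = 333888$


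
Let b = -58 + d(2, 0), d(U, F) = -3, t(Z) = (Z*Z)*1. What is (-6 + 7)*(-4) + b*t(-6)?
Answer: -2200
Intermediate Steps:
t(Z) = Z**2 (t(Z) = Z**2*1 = Z**2)
b = -61 (b = -58 - 3 = -61)
(-6 + 7)*(-4) + b*t(-6) = (-6 + 7)*(-4) - 61*(-6)**2 = 1*(-4) - 61*36 = -4 - 2196 = -2200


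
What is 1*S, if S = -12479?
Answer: -12479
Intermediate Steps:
1*S = 1*(-12479) = -12479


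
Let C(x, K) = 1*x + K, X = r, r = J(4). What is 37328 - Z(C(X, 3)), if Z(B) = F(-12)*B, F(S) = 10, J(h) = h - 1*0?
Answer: 37258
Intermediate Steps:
J(h) = h (J(h) = h + 0 = h)
r = 4
X = 4
C(x, K) = K + x (C(x, K) = x + K = K + x)
Z(B) = 10*B
37328 - Z(C(X, 3)) = 37328 - 10*(3 + 4) = 37328 - 10*7 = 37328 - 1*70 = 37328 - 70 = 37258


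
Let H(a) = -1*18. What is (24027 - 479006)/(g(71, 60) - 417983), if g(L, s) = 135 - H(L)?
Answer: 64997/59690 ≈ 1.0889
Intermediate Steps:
H(a) = -18
g(L, s) = 153 (g(L, s) = 135 - 1*(-18) = 135 + 18 = 153)
(24027 - 479006)/(g(71, 60) - 417983) = (24027 - 479006)/(153 - 417983) = -454979/(-417830) = -454979*(-1/417830) = 64997/59690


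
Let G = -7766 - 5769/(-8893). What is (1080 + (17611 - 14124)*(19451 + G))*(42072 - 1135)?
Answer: 14834762229669486/8893 ≈ 1.6681e+12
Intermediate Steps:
G = -69057269/8893 (G = -7766 - 5769*(-1)/8893 = -7766 - 1*(-5769/8893) = -7766 + 5769/8893 = -69057269/8893 ≈ -7765.4)
(1080 + (17611 - 14124)*(19451 + G))*(42072 - 1135) = (1080 + (17611 - 14124)*(19451 - 69057269/8893))*(42072 - 1135) = (1080 + 3487*(103920474/8893))*40937 = (1080 + 362370692838/8893)*40937 = (362380297278/8893)*40937 = 14834762229669486/8893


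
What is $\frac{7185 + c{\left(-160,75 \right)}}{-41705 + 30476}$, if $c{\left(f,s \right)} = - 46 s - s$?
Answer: $- \frac{1220}{3743} \approx -0.32594$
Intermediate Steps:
$c{\left(f,s \right)} = - 47 s$
$\frac{7185 + c{\left(-160,75 \right)}}{-41705 + 30476} = \frac{7185 - 3525}{-41705 + 30476} = \frac{7185 - 3525}{-11229} = 3660 \left(- \frac{1}{11229}\right) = - \frac{1220}{3743}$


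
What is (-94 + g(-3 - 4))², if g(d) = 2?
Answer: 8464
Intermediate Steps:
(-94 + g(-3 - 4))² = (-94 + 2)² = (-92)² = 8464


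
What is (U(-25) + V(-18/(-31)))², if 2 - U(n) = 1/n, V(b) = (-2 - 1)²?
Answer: 76176/625 ≈ 121.88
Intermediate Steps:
V(b) = 9 (V(b) = (-3)² = 9)
U(n) = 2 - 1/n
(U(-25) + V(-18/(-31)))² = ((2 - 1/(-25)) + 9)² = ((2 - 1*(-1/25)) + 9)² = ((2 + 1/25) + 9)² = (51/25 + 9)² = (276/25)² = 76176/625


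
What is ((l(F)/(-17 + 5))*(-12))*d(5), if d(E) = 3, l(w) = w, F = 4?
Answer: 12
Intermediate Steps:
((l(F)/(-17 + 5))*(-12))*d(5) = ((4/(-17 + 5))*(-12))*3 = ((4/(-12))*(-12))*3 = ((4*(-1/12))*(-12))*3 = -1/3*(-12)*3 = 4*3 = 12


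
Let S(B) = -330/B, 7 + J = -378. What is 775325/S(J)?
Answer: 5427275/6 ≈ 9.0455e+5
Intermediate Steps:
J = -385 (J = -7 - 378 = -385)
775325/S(J) = 775325/((-330/(-385))) = 775325/((-330*(-1/385))) = 775325/(6/7) = 775325*(7/6) = 5427275/6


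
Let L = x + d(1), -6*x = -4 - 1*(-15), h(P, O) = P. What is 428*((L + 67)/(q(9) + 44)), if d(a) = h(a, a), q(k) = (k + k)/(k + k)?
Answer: 84958/135 ≈ 629.32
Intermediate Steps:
q(k) = 1 (q(k) = (2*k)/((2*k)) = (2*k)*(1/(2*k)) = 1)
d(a) = a
x = -11/6 (x = -(-4 - 1*(-15))/6 = -(-4 + 15)/6 = -⅙*11 = -11/6 ≈ -1.8333)
L = -⅚ (L = -11/6 + 1 = -⅚ ≈ -0.83333)
428*((L + 67)/(q(9) + 44)) = 428*((-⅚ + 67)/(1 + 44)) = 428*((397/6)/45) = 428*((397/6)*(1/45)) = 428*(397/270) = 84958/135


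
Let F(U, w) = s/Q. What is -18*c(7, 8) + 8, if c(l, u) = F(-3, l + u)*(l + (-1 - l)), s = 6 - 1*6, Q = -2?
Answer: 8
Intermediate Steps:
s = 0 (s = 6 - 6 = 0)
F(U, w) = 0 (F(U, w) = 0/(-2) = 0*(-1/2) = 0)
c(l, u) = 0 (c(l, u) = 0*(l + (-1 - l)) = 0*(-1) = 0)
-18*c(7, 8) + 8 = -18*0 + 8 = 0 + 8 = 8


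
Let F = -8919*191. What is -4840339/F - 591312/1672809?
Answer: 2363215167401/949892880987 ≈ 2.4879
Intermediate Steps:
F = -1703529
-4840339/F - 591312/1672809 = -4840339/(-1703529) - 591312/1672809 = -4840339*(-1/1703529) - 591312*1/1672809 = 4840339/1703529 - 197104/557603 = 2363215167401/949892880987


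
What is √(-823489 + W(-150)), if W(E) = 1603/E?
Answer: I*√741149718/30 ≈ 907.47*I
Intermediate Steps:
√(-823489 + W(-150)) = √(-823489 + 1603/(-150)) = √(-823489 + 1603*(-1/150)) = √(-823489 - 1603/150) = √(-123524953/150) = I*√741149718/30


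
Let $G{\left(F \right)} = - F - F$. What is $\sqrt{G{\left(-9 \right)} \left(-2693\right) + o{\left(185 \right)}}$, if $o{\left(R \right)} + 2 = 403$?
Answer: $i \sqrt{48073} \approx 219.26 i$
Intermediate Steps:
$o{\left(R \right)} = 401$ ($o{\left(R \right)} = -2 + 403 = 401$)
$G{\left(F \right)} = - 2 F$
$\sqrt{G{\left(-9 \right)} \left(-2693\right) + o{\left(185 \right)}} = \sqrt{\left(-2\right) \left(-9\right) \left(-2693\right) + 401} = \sqrt{18 \left(-2693\right) + 401} = \sqrt{-48474 + 401} = \sqrt{-48073} = i \sqrt{48073}$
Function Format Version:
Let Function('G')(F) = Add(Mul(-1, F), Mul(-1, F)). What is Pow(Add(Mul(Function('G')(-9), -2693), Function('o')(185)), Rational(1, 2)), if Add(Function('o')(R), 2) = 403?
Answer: Mul(I, Pow(48073, Rational(1, 2))) ≈ Mul(219.26, I)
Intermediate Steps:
Function('o')(R) = 401 (Function('o')(R) = Add(-2, 403) = 401)
Function('G')(F) = Mul(-2, F)
Pow(Add(Mul(Function('G')(-9), -2693), Function('o')(185)), Rational(1, 2)) = Pow(Add(Mul(Mul(-2, -9), -2693), 401), Rational(1, 2)) = Pow(Add(Mul(18, -2693), 401), Rational(1, 2)) = Pow(Add(-48474, 401), Rational(1, 2)) = Pow(-48073, Rational(1, 2)) = Mul(I, Pow(48073, Rational(1, 2)))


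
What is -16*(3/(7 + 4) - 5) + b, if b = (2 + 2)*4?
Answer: 1008/11 ≈ 91.636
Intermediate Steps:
b = 16 (b = 4*4 = 16)
-16*(3/(7 + 4) - 5) + b = -16*(3/(7 + 4) - 5) + 16 = -16*(3/11 - 5) + 16 = -16*(-52/11) + 16 = 832/11 + 16 = 1008/11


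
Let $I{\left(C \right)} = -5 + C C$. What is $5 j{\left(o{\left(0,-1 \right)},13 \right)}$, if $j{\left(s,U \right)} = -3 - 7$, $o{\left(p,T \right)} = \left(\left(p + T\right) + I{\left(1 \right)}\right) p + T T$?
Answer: $-50$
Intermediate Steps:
$I{\left(C \right)} = -5 + C^{2}$
$o{\left(p,T \right)} = T^{2} + p \left(-4 + T + p\right)$ ($o{\left(p,T \right)} = \left(\left(p + T\right) - \left(5 - 1^{2}\right)\right) p + T T = \left(\left(T + p\right) + \left(-5 + 1\right)\right) p + T^{2} = \left(\left(T + p\right) - 4\right) p + T^{2} = \left(-4 + T + p\right) p + T^{2} = p \left(-4 + T + p\right) + T^{2} = T^{2} + p \left(-4 + T + p\right)$)
$j{\left(s,U \right)} = -10$
$5 j{\left(o{\left(0,-1 \right)},13 \right)} = 5 \left(-10\right) = -50$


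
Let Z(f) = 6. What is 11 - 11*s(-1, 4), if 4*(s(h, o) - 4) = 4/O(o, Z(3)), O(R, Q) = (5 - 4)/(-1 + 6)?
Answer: -88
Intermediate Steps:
O(R, Q) = ⅕ (O(R, Q) = 1/5 = 1*(⅕) = ⅕)
s(h, o) = 9 (s(h, o) = 4 + (4/(⅕))/4 = 4 + (4*5)/4 = 4 + (¼)*20 = 4 + 5 = 9)
11 - 11*s(-1, 4) = 11 - 11*9 = 11 - 99 = -88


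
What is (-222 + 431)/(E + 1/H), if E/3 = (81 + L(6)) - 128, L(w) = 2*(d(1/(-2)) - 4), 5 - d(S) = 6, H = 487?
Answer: -101783/83276 ≈ -1.2222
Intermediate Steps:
d(S) = -1 (d(S) = 5 - 1*6 = 5 - 6 = -1)
L(w) = -10 (L(w) = 2*(-1 - 4) = 2*(-5) = -10)
E = -171 (E = 3*((81 - 10) - 128) = 3*(71 - 128) = 3*(-57) = -171)
(-222 + 431)/(E + 1/H) = (-222 + 431)/(-171 + 1/487) = 209/(-171 + 1/487) = 209/(-83276/487) = 209*(-487/83276) = -101783/83276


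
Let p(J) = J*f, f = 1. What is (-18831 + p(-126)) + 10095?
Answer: -8862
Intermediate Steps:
p(J) = J (p(J) = J*1 = J)
(-18831 + p(-126)) + 10095 = (-18831 - 126) + 10095 = -18957 + 10095 = -8862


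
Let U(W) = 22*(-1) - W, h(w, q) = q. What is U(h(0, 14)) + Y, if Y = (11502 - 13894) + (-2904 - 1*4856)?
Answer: -10188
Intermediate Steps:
U(W) = -22 - W
Y = -10152 (Y = -2392 + (-2904 - 4856) = -2392 - 7760 = -10152)
U(h(0, 14)) + Y = (-22 - 1*14) - 10152 = (-22 - 14) - 10152 = -36 - 10152 = -10188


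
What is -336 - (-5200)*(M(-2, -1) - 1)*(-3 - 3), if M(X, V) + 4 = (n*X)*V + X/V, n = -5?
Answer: 405264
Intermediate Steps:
M(X, V) = -4 + X/V - 5*V*X (M(X, V) = -4 + ((-5*X)*V + X/V) = -4 + (-5*V*X + X/V) = -4 + (X/V - 5*V*X) = -4 + X/V - 5*V*X)
-336 - (-5200)*(M(-2, -1) - 1)*(-3 - 3) = -336 - (-5200)*((-4 - 2/(-1) - 5*(-1)*(-2)) - 1)*(-3 - 3) = -336 - (-5200)*((-4 - 2*(-1) - 10) - 1)*(-6) = -336 - (-5200)*((-4 + 2 - 10) - 1)*(-6) = -336 - (-5200)*(-12 - 1)*(-6) = -336 - (-5200)*(-13*(-6)) = -336 - (-5200)*78 = -336 - 208*(-1950) = -336 + 405600 = 405264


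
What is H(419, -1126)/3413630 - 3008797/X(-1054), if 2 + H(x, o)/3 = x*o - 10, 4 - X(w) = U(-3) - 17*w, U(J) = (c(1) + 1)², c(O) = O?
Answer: 5122779121693/30582711170 ≈ 167.51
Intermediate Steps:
U(J) = 4 (U(J) = (1 + 1)² = 2² = 4)
X(w) = 17*w (X(w) = 4 - (4 - 17*w) = 4 + (-4 + 17*w) = 17*w)
H(x, o) = -36 + 3*o*x (H(x, o) = -6 + 3*(x*o - 10) = -6 + 3*(o*x - 10) = -6 + 3*(-10 + o*x) = -6 + (-30 + 3*o*x) = -36 + 3*o*x)
H(419, -1126)/3413630 - 3008797/X(-1054) = (-36 + 3*(-1126)*419)/3413630 - 3008797/(17*(-1054)) = (-36 - 1415382)*(1/3413630) - 3008797/(-17918) = -1415418*1/3413630 - 3008797*(-1/17918) = -707709/1706815 + 3008797/17918 = 5122779121693/30582711170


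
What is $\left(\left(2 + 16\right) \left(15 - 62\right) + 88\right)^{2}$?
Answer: $574564$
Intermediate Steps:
$\left(\left(2 + 16\right) \left(15 - 62\right) + 88\right)^{2} = \left(18 \left(-47\right) + 88\right)^{2} = \left(-846 + 88\right)^{2} = \left(-758\right)^{2} = 574564$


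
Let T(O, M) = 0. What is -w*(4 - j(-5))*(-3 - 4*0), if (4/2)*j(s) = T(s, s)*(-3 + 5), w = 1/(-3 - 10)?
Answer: -12/13 ≈ -0.92308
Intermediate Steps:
w = -1/13 (w = 1/(-13) = -1/13 ≈ -0.076923)
j(s) = 0 (j(s) = (0*(-3 + 5))/2 = (0*2)/2 = (½)*0 = 0)
-w*(4 - j(-5))*(-3 - 4*0) = -(-(4 - 1*0)/13)*(-3 - 4*0) = -(-(4 + 0)/13)*(-3 + 0) = -(-1/13*4)*(-3) = -(-4)*(-3)/13 = -1*12/13 = -12/13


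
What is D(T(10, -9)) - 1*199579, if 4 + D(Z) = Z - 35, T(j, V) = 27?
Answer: -199591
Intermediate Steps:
D(Z) = -39 + Z (D(Z) = -4 + (Z - 35) = -4 + (-35 + Z) = -39 + Z)
D(T(10, -9)) - 1*199579 = (-39 + 27) - 1*199579 = -12 - 199579 = -199591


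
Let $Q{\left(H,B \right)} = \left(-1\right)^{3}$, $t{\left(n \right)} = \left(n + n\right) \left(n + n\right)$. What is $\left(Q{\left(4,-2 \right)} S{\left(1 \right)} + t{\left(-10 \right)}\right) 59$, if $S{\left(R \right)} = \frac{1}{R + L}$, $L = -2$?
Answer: $23659$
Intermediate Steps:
$t{\left(n \right)} = 4 n^{2}$ ($t{\left(n \right)} = 2 n 2 n = 4 n^{2}$)
$S{\left(R \right)} = \frac{1}{-2 + R}$ ($S{\left(R \right)} = \frac{1}{R - 2} = \frac{1}{-2 + R}$)
$Q{\left(H,B \right)} = -1$
$\left(Q{\left(4,-2 \right)} S{\left(1 \right)} + t{\left(-10 \right)}\right) 59 = \left(- \frac{1}{-2 + 1} + 4 \left(-10\right)^{2}\right) 59 = \left(- \frac{1}{-1} + 4 \cdot 100\right) 59 = \left(\left(-1\right) \left(-1\right) + 400\right) 59 = \left(1 + 400\right) 59 = 401 \cdot 59 = 23659$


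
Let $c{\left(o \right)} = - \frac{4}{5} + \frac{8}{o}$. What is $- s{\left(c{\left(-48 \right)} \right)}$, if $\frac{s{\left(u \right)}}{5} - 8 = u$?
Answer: $- \frac{211}{6} \approx -35.167$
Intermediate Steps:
$c{\left(o \right)} = - \frac{4}{5} + \frac{8}{o}$ ($c{\left(o \right)} = \left(-4\right) \frac{1}{5} + \frac{8}{o} = - \frac{4}{5} + \frac{8}{o}$)
$s{\left(u \right)} = 40 + 5 u$
$- s{\left(c{\left(-48 \right)} \right)} = - (40 + 5 \left(- \frac{4}{5} + \frac{8}{-48}\right)) = - (40 + 5 \left(- \frac{4}{5} + 8 \left(- \frac{1}{48}\right)\right)) = - (40 + 5 \left(- \frac{4}{5} - \frac{1}{6}\right)) = - (40 + 5 \left(- \frac{29}{30}\right)) = - (40 - \frac{29}{6}) = \left(-1\right) \frac{211}{6} = - \frac{211}{6}$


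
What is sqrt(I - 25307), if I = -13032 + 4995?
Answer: 8*I*sqrt(521) ≈ 182.6*I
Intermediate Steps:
I = -8037
sqrt(I - 25307) = sqrt(-8037 - 25307) = sqrt(-33344) = 8*I*sqrt(521)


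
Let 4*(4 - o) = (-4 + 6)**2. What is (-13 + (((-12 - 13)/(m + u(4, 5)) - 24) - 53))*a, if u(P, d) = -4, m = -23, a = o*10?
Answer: -24050/9 ≈ -2672.2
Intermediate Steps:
o = 3 (o = 4 - (-4 + 6)**2/4 = 4 - 1/4*2**2 = 4 - 1/4*4 = 4 - 1 = 3)
a = 30 (a = 3*10 = 30)
(-13 + (((-12 - 13)/(m + u(4, 5)) - 24) - 53))*a = (-13 + (((-12 - 13)/(-23 - 4) - 24) - 53))*30 = (-13 + ((-25/(-27) - 24) - 53))*30 = (-13 + ((-25*(-1/27) - 24) - 53))*30 = (-13 + ((25/27 - 24) - 53))*30 = (-13 + (-623/27 - 53))*30 = (-13 - 2054/27)*30 = -2405/27*30 = -24050/9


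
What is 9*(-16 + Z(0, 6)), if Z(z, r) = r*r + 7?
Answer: 243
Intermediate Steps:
Z(z, r) = 7 + r**2 (Z(z, r) = r**2 + 7 = 7 + r**2)
9*(-16 + Z(0, 6)) = 9*(-16 + (7 + 6**2)) = 9*(-16 + (7 + 36)) = 9*(-16 + 43) = 9*27 = 243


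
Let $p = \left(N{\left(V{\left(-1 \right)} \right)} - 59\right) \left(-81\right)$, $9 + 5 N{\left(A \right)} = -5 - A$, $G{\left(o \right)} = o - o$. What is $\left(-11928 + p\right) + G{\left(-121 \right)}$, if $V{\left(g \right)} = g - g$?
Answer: $- \frac{34611}{5} \approx -6922.2$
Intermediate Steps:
$V{\left(g \right)} = 0$
$G{\left(o \right)} = 0$
$N{\left(A \right)} = - \frac{14}{5} - \frac{A}{5}$ ($N{\left(A \right)} = - \frac{9}{5} + \frac{-5 - A}{5} = - \frac{9}{5} - \left(1 + \frac{A}{5}\right) = - \frac{14}{5} - \frac{A}{5}$)
$p = \frac{25029}{5}$ ($p = \left(\left(- \frac{14}{5} - 0\right) - 59\right) \left(-81\right) = \left(\left(- \frac{14}{5} + 0\right) - 59\right) \left(-81\right) = \left(- \frac{14}{5} - 59\right) \left(-81\right) = \left(- \frac{309}{5}\right) \left(-81\right) = \frac{25029}{5} \approx 5005.8$)
$\left(-11928 + p\right) + G{\left(-121 \right)} = \left(-11928 + \frac{25029}{5}\right) + 0 = - \frac{34611}{5} + 0 = - \frac{34611}{5}$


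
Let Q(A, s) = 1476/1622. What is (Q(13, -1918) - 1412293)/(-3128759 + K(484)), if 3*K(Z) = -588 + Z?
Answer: 3436106655/7612354991 ≈ 0.45139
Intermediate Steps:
K(Z) = -196 + Z/3 (K(Z) = (-588 + Z)/3 = -196 + Z/3)
Q(A, s) = 738/811 (Q(A, s) = 1476*(1/1622) = 738/811)
(Q(13, -1918) - 1412293)/(-3128759 + K(484)) = (738/811 - 1412293)/(-3128759 + (-196 + (⅓)*484)) = -1145368885/(811*(-3128759 + (-196 + 484/3))) = -1145368885/(811*(-3128759 - 104/3)) = -1145368885/(811*(-9386381/3)) = -1145368885/811*(-3/9386381) = 3436106655/7612354991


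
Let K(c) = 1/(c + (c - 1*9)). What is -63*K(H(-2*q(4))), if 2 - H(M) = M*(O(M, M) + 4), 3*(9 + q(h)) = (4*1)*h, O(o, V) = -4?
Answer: 63/5 ≈ 12.600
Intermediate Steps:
q(h) = -9 + 4*h/3 (q(h) = -9 + ((4*1)*h)/3 = -9 + (4*h)/3 = -9 + 4*h/3)
H(M) = 2 (H(M) = 2 - M*(-4 + 4) = 2 - M*0 = 2 - 1*0 = 2 + 0 = 2)
K(c) = 1/(-9 + 2*c) (K(c) = 1/(c + (c - 9)) = 1/(c + (-9 + c)) = 1/(-9 + 2*c))
-63*K(H(-2*q(4))) = -63/(-9 + 2*2) = -63/(-9 + 4) = -63/(-5) = -63*(-⅕) = 63/5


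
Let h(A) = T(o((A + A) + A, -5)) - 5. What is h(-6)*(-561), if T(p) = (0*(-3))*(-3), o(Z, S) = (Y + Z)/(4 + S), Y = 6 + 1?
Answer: 2805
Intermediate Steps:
Y = 7
o(Z, S) = (7 + Z)/(4 + S)
T(p) = 0 (T(p) = 0*(-3) = 0)
h(A) = -5 (h(A) = 0 - 5 = -5)
h(-6)*(-561) = -5*(-561) = 2805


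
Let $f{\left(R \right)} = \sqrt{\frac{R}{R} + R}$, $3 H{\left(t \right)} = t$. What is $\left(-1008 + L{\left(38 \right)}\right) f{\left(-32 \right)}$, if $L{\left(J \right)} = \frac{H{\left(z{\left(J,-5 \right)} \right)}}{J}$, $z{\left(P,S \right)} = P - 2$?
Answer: $- \frac{19146 i \sqrt{31}}{19} \approx - 5610.5 i$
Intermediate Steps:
$z{\left(P,S \right)} = -2 + P$ ($z{\left(P,S \right)} = P - 2 = -2 + P$)
$H{\left(t \right)} = \frac{t}{3}$
$L{\left(J \right)} = \frac{- \frac{2}{3} + \frac{J}{3}}{J}$ ($L{\left(J \right)} = \frac{\frac{1}{3} \left(-2 + J\right)}{J} = \frac{- \frac{2}{3} + \frac{J}{3}}{J}$)
$f{\left(R \right)} = \sqrt{1 + R}$
$\left(-1008 + L{\left(38 \right)}\right) f{\left(-32 \right)} = \left(-1008 + \frac{-2 + 38}{3 \cdot 38}\right) \sqrt{1 - 32} = \left(-1008 + \frac{1}{3} \cdot \frac{1}{38} \cdot 36\right) \sqrt{-31} = \left(-1008 + \frac{6}{19}\right) i \sqrt{31} = - \frac{19146 i \sqrt{31}}{19}$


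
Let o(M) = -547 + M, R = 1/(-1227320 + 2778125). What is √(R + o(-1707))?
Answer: I*√5420861316097545/1550805 ≈ 47.476*I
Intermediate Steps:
R = 1/1550805 ≈ 6.4483e-7
√(R + o(-1707)) = √(1/1550805 + (-547 - 1707)) = √(1/1550805 - 2254) = √(-3495514469/1550805) = I*√5420861316097545/1550805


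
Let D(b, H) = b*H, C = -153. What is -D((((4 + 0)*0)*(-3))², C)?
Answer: 0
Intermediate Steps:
D(b, H) = H*b
-D((((4 + 0)*0)*(-3))², C) = -(-153)*(((4 + 0)*0)*(-3))² = -(-153)*((4*0)*(-3))² = -(-153)*(0*(-3))² = -(-153)*0² = -(-153)*0 = -1*0 = 0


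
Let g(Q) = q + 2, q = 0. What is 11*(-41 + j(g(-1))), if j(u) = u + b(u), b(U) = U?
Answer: -407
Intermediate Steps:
g(Q) = 2 (g(Q) = 0 + 2 = 2)
j(u) = 2*u (j(u) = u + u = 2*u)
11*(-41 + j(g(-1))) = 11*(-41 + 2*2) = 11*(-41 + 4) = 11*(-37) = -407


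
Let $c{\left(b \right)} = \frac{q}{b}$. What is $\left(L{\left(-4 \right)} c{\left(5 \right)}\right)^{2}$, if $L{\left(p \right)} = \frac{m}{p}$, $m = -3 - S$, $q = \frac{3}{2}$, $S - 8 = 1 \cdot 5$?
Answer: $\frac{36}{25} \approx 1.44$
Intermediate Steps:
$S = 13$ ($S = 8 + 1 \cdot 5 = 8 + 5 = 13$)
$q = \frac{3}{2}$ ($q = 3 \cdot \frac{1}{2} = \frac{3}{2} \approx 1.5$)
$m = -16$ ($m = -3 - 13 = -16$)
$L{\left(p \right)} = - \frac{16}{p}$
$c{\left(b \right)} = \frac{3}{2 b}$
$\left(L{\left(-4 \right)} c{\left(5 \right)}\right)^{2} = \left(- \frac{16}{-4} \frac{3}{2 \cdot 5}\right)^{2} = \left(\left(-16\right) \left(- \frac{1}{4}\right) \frac{3}{2} \cdot \frac{1}{5}\right)^{2} = \left(4 \cdot \frac{3}{10}\right)^{2} = \left(\frac{6}{5}\right)^{2} = \frac{36}{25}$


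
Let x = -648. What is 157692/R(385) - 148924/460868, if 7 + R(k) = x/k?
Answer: -6995112141373/385170431 ≈ -18161.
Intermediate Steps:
R(k) = -7 - 648/k
157692/R(385) - 148924/460868 = 157692/(-7 - 648/385) - 148924/460868 = 157692/(-7 - 648*1/385) - 148924*1/460868 = 157692/(-7 - 648/385) - 37231/115217 = 157692/(-3343/385) - 37231/115217 = 157692*(-385/3343) - 37231/115217 = -60711420/3343 - 37231/115217 = -6995112141373/385170431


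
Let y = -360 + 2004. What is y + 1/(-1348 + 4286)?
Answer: 4830073/2938 ≈ 1644.0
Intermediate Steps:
y = 1644
y + 1/(-1348 + 4286) = 1644 + 1/(-1348 + 4286) = 1644 + 1/2938 = 4830073/2938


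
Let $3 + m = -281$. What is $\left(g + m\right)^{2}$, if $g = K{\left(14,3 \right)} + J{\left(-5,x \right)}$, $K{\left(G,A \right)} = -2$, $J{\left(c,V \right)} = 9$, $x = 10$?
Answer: $76729$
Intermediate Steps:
$m = -284$ ($m = -3 - 281 = -284$)
$g = 7$ ($g = -2 + 9 = 7$)
$\left(g + m\right)^{2} = \left(7 - 284\right)^{2} = \left(-277\right)^{2} = 76729$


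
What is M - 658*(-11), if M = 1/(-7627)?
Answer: 55204225/7627 ≈ 7238.0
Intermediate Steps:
M = -1/7627 ≈ -0.00013111
M - 658*(-11) = -1/7627 - 658*(-11) = -1/7627 + 7238 = 55204225/7627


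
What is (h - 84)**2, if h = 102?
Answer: 324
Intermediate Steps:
(h - 84)**2 = (102 - 84)**2 = 18**2 = 324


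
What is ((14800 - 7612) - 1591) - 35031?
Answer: -29434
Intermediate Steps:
((14800 - 7612) - 1591) - 35031 = (7188 - 1591) - 35031 = 5597 - 35031 = -29434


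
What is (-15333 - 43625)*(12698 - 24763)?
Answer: 711328270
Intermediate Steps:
(-15333 - 43625)*(12698 - 24763) = -58958*(-12065) = 711328270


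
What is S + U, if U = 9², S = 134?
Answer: 215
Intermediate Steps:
U = 81
S + U = 134 + 81 = 215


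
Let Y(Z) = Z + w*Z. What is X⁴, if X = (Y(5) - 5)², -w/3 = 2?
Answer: 656100000000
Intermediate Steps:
w = -6 (w = -3*2 = -6)
Y(Z) = -5*Z (Y(Z) = Z - 6*Z = -5*Z)
X = 900 (X = (-5*5 - 5)² = (-25 - 5)² = (-30)² = 900)
X⁴ = 900⁴ = 656100000000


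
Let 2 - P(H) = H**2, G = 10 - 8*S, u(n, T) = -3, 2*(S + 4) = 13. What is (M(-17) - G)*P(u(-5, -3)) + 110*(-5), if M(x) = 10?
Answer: -690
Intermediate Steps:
S = 5/2 (S = -4 + (1/2)*13 = -4 + 13/2 = 5/2 ≈ 2.5000)
G = -10 (G = 10 - 8*5/2 = 10 - 20 = -10)
P(H) = 2 - H**2
(M(-17) - G)*P(u(-5, -3)) + 110*(-5) = (10 - 1*(-10))*(2 - 1*(-3)**2) + 110*(-5) = (10 + 10)*(2 - 1*9) - 550 = 20*(2 - 9) - 550 = 20*(-7) - 550 = -140 - 550 = -690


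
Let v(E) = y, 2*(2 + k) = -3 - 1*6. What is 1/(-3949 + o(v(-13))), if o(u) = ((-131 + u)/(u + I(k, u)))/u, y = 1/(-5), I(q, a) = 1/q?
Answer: -23/133467 ≈ -0.00017233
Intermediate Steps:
k = -13/2 (k = -2 + (-3 - 1*6)/2 = -2 + (-3 - 6)/2 = -2 + (1/2)*(-9) = -2 - 9/2 = -13/2 ≈ -6.5000)
I(q, a) = 1/q
y = -1/5 ≈ -0.20000
v(E) = -1/5
o(u) = (-131 + u)/(u*(-2/13 + u)) (o(u) = ((-131 + u)/(u + 1/(-13/2)))/u = ((-131 + u)/(u - 2/13))/u = ((-131 + u)/(-2/13 + u))/u = (-131 + u)/(u*(-2/13 + u)))
1/(-3949 + o(v(-13))) = 1/(-3949 + 13*(-131 - 1/5)/((-1/5)*(-2 + 13*(-1/5)))) = 1/(-3949 + 13*(-5)*(-656/5)/(-2 - 13/5)) = 1/(-3949 + 13*(-5)*(-656/5)/(-23/5)) = 1/(-3949 + 13*(-5)*(-5/23)*(-656/5)) = 1/(-3949 - 42640/23) = 1/(-133467/23) = -23/133467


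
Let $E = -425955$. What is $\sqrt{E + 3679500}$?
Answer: $3 \sqrt{361505} \approx 1803.8$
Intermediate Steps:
$\sqrt{E + 3679500} = \sqrt{-425955 + 3679500} = \sqrt{3253545} = 3 \sqrt{361505}$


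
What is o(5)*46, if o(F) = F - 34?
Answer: -1334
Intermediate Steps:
o(F) = -34 + F
o(5)*46 = (-34 + 5)*46 = -29*46 = -1334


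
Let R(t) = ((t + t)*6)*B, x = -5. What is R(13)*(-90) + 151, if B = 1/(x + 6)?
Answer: -13889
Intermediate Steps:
B = 1 (B = 1/(-5 + 6) = 1/1 = 1)
R(t) = 12*t (R(t) = ((t + t)*6)*1 = ((2*t)*6)*1 = (12*t)*1 = 12*t)
R(13)*(-90) + 151 = (12*13)*(-90) + 151 = 156*(-90) + 151 = -14040 + 151 = -13889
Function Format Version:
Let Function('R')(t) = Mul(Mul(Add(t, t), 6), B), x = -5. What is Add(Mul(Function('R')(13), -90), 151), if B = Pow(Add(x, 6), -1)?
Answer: -13889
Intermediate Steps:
B = 1 (B = Pow(Add(-5, 6), -1) = Pow(1, -1) = 1)
Function('R')(t) = Mul(12, t) (Function('R')(t) = Mul(Mul(Add(t, t), 6), 1) = Mul(Mul(Mul(2, t), 6), 1) = Mul(Mul(12, t), 1) = Mul(12, t))
Add(Mul(Function('R')(13), -90), 151) = Add(Mul(Mul(12, 13), -90), 151) = Add(Mul(156, -90), 151) = Add(-14040, 151) = -13889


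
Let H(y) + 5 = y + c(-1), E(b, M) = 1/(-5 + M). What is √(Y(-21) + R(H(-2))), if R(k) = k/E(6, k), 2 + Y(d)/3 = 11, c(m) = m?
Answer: √131 ≈ 11.446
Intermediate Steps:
Y(d) = 27 (Y(d) = -6 + 3*11 = -6 + 33 = 27)
H(y) = -6 + y (H(y) = -5 + (y - 1) = -5 + (-1 + y) = -6 + y)
R(k) = k*(-5 + k) (R(k) = k/(1/(-5 + k)) = k*(-5 + k))
√(Y(-21) + R(H(-2))) = √(27 + (-6 - 2)*(-5 + (-6 - 2))) = √(27 - 8*(-5 - 8)) = √(27 - 8*(-13)) = √(27 + 104) = √131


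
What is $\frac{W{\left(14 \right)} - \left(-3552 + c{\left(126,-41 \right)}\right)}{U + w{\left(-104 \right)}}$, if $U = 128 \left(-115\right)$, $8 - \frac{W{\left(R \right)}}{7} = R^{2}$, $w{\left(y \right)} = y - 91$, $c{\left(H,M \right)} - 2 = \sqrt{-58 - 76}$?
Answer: $- \frac{2234}{14915} + \frac{i \sqrt{134}}{14915} \approx -0.14978 + 0.00077612 i$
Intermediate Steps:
$c{\left(H,M \right)} = 2 + i \sqrt{134}$ ($c{\left(H,M \right)} = 2 + \sqrt{-58 - 76} = 2 + \sqrt{-134} = 2 + i \sqrt{134}$)
$w{\left(y \right)} = -91 + y$ ($w{\left(y \right)} = y - 91 = -91 + y$)
$W{\left(R \right)} = 56 - 7 R^{2}$
$U = -14720$
$\frac{W{\left(14 \right)} - \left(-3552 + c{\left(126,-41 \right)}\right)}{U + w{\left(-104 \right)}} = \frac{\left(56 - 7 \cdot 14^{2}\right) + \left(3552 - \left(2 + i \sqrt{134}\right)\right)}{-14720 - 195} = \frac{\left(56 - 1372\right) + \left(3552 - \left(2 + i \sqrt{134}\right)\right)}{-14720 - 195} = \frac{\left(56 - 1372\right) + \left(3550 - i \sqrt{134}\right)}{-14915} = \left(-1316 + \left(3550 - i \sqrt{134}\right)\right) \left(- \frac{1}{14915}\right) = \left(2234 - i \sqrt{134}\right) \left(- \frac{1}{14915}\right) = - \frac{2234}{14915} + \frac{i \sqrt{134}}{14915}$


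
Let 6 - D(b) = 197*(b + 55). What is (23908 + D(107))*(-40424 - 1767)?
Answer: 337528000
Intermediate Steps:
D(b) = -10829 - 197*b (D(b) = 6 - 197*(b + 55) = 6 - 197*(55 + b) = 6 - (10835 + 197*b) = 6 + (-10835 - 197*b) = -10829 - 197*b)
(23908 + D(107))*(-40424 - 1767) = (23908 + (-10829 - 197*107))*(-40424 - 1767) = (23908 + (-10829 - 21079))*(-42191) = (23908 - 31908)*(-42191) = -8000*(-42191) = 337528000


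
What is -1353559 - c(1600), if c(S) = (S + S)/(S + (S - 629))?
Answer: -3480003389/2571 ≈ -1.3536e+6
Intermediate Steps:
c(S) = 2*S/(-629 + 2*S) (c(S) = (2*S)/(S + (-629 + S)) = (2*S)/(-629 + 2*S) = 2*S/(-629 + 2*S))
-1353559 - c(1600) = -1353559 - 2*1600/(-629 + 2*1600) = -1353559 - 2*1600/(-629 + 3200) = -1353559 - 2*1600/2571 = -1353559 - 1*3200/2571 = -1353559 - 3200/2571 = -3480003389/2571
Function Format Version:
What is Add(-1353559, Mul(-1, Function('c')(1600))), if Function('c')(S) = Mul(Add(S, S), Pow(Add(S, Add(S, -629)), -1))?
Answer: Rational(-3480003389, 2571) ≈ -1.3536e+6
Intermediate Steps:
Function('c')(S) = Mul(2, S, Pow(Add(-629, Mul(2, S)), -1)) (Function('c')(S) = Mul(Mul(2, S), Pow(Add(S, Add(-629, S)), -1)) = Mul(Mul(2, S), Pow(Add(-629, Mul(2, S)), -1)) = Mul(2, S, Pow(Add(-629, Mul(2, S)), -1)))
Add(-1353559, Mul(-1, Function('c')(1600))) = Add(-1353559, Mul(-1, Mul(2, 1600, Pow(Add(-629, Mul(2, 1600)), -1)))) = Add(-1353559, Mul(-1, Mul(2, 1600, Pow(Add(-629, 3200), -1)))) = Add(-1353559, Mul(-1, Mul(2, 1600, Pow(2571, -1)))) = Add(-1353559, Mul(-1, Mul(2, 1600, Rational(1, 2571)))) = Add(-1353559, Mul(-1, Rational(3200, 2571))) = Add(-1353559, Rational(-3200, 2571)) = Rational(-3480003389, 2571)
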